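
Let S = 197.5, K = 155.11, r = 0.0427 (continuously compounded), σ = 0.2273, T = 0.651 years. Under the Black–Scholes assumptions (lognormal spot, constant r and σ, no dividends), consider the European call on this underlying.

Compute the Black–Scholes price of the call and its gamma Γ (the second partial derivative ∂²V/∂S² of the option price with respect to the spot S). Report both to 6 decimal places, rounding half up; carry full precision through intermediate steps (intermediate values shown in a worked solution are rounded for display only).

σ√T = 0.2273·√0.651 = 0.183396
d₁ = (ln(S/K) + (r+σ²/2)T) / (σ√T) = (ln(197.5/155.11) + (0.0427+0.2273²/2)·0.651) / 0.183396 = (0.241604 + 0.044615) / 0.183396 = 1.560660
d₂ = d₁ − σ√T = 1.560660 − 0.183396 = 1.377264
e^{−rT} = e^{−0.0427·0.651} = 0.972585
N(d₁) = 0.940698,  N(d₂) = 0.915785
Call price V = S·N(d₁) − K·e^{−rT}·N(d₂) = 185.787849 − 138.153140 = 47.634709
φ(d₁) = (1/√(2π))·e^{−d₁²/2} = 0.118036
Γ = φ(d₁) / (S·σ·√T) = 0.003259

price = 47.634709
Γ = 0.003259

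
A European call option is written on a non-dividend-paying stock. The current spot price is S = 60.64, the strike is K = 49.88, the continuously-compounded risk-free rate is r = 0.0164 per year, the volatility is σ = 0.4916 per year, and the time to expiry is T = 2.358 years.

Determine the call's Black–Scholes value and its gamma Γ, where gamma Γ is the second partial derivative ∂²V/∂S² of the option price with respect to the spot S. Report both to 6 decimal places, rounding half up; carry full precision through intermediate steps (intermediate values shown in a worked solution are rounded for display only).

σ√T = 0.4916·√2.358 = 0.754890
d₁ = (ln(S/K) + (r+σ²/2)T) / (σ√T) = (ln(60.64/49.88) + (0.0164+0.4916²/2)·2.358) / 0.754890 = (0.195335 + 0.323601) / 0.754890 = 0.687432
d₂ = d₁ − σ√T = 0.687432 − 0.754890 = -0.067459
e^{−rT} = e^{−0.0164·2.358} = 0.962067
N(d₁) = 0.754095,  N(d₂) = 0.473108
Call price V = S·N(d₁) − K·e^{−rT}·N(d₂) = 45.728298 − 22.703476 = 23.024822
φ(d₁) = (1/√(2π))·e^{−d₁²/2} = 0.314988
Γ = φ(d₁) / (S·σ·√T) = 0.006881

price = 23.024822
Γ = 0.006881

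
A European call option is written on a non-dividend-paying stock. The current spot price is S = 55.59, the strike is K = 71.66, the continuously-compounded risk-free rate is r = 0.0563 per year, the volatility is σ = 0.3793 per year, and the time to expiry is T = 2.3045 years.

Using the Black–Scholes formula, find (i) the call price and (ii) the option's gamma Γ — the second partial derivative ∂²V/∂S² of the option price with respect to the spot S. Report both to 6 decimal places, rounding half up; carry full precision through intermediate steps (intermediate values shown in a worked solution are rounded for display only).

σ√T = 0.3793·√2.3045 = 0.575799
d₁ = (ln(S/K) + (r+σ²/2)T) / (σ√T) = (ln(55.59/71.66) + (0.0563+0.3793²/2)·2.3045) / 0.575799 = (-0.253929 + 0.295516) / 0.575799 = 0.072224
d₂ = d₁ − σ√T = 0.072224 − 0.575799 = -0.503576
e^{−rT} = e^{−0.0563·2.3045} = 0.878321
N(d₁) = 0.528788,  N(d₂) = 0.307280
Call price V = S·N(d₁) − K·e^{−rT}·N(d₂) = 29.395331 − 19.340337 = 10.054994
φ(d₁) = (1/√(2π))·e^{−d₁²/2} = 0.397903
Γ = φ(d₁) / (S·σ·√T) = 0.012431

price = 10.054994
Γ = 0.012431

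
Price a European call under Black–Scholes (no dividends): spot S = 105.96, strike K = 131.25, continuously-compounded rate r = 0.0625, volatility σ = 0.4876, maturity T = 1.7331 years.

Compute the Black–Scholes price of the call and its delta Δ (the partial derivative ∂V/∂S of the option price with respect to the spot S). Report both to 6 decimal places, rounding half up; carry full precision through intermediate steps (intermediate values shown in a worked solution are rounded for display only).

price = 22.623232
Δ = 0.562084

σ√T = 0.4876·√1.7331 = 0.641912
d₁ = (ln(S/K) + (r+σ²/2)T) / (σ√T) = (ln(105.96/131.25) + (0.0625+0.4876²/2)·1.7331) / 0.641912 = (-0.214042 + 0.314344) / 0.641912 = 0.156255
d₂ = d₁ − σ√T = 0.156255 − 0.641912 = -0.485657
e^{−rT} = e^{−0.0625·1.7331} = 0.897342
N(d₁) = 0.562084,  N(d₂) = 0.313605
Call price V = S·N(d₁) − K·e^{−rT}·N(d₂) = 59.558424 − 36.935192 = 22.623232
Δ = N(d₁) = 0.562084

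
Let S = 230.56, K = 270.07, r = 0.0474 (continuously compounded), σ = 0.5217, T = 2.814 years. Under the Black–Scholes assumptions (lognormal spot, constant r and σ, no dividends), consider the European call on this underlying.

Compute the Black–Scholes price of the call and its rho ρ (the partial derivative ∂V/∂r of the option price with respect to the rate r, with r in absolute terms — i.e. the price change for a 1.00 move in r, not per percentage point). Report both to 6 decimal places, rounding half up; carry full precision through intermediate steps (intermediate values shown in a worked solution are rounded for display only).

σ√T = 0.5217·√2.814 = 0.875151
d₁ = (ln(S/K) + (r+σ²/2)T) / (σ√T) = (ln(230.56/270.07) + (0.0474+0.5217²/2)·2.814) / 0.875151 = (-0.158170 + 0.516328) / 0.875151 = 0.409253
d₂ = d₁ − σ√T = 0.409253 − 0.875151 = -0.465898
e^{−rT} = e^{−0.0474·2.814} = 0.875129
N(d₁) = 0.658823,  N(d₂) = 0.320644
Call price V = S·N(d₁) − K·e^{−rT}·N(d₂) = 151.898222 − 75.783054 = 76.115167
ρ = K·T·e^{−rT}·N(d₂) = 213.253515

price = 76.115167
ρ = 213.253515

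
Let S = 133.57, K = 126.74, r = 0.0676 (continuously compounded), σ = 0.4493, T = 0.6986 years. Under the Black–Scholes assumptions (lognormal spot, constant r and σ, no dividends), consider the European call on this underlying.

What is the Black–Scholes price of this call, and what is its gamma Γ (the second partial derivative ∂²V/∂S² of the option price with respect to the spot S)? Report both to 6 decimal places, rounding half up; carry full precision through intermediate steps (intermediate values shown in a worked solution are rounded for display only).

price = 25.943844
Γ = 0.007177

σ√T = 0.4493·√0.6986 = 0.375535
d₁ = (ln(S/K) + (r+σ²/2)T) / (σ√T) = (ln(133.57/126.74) + (0.0676+0.4493²/2)·0.6986) / 0.375535 = (0.052488 + 0.117739) / 0.375535 = 0.453291
d₂ = d₁ − σ√T = 0.453291 − 0.375535 = 0.077756
e^{−rT} = e^{−0.0676·0.6986} = 0.953872
N(d₁) = 0.674830,  N(d₂) = 0.530989
Call price V = S·N(d₁) − K·e^{−rT}·N(d₂) = 90.137085 − 64.193240 = 25.943844
φ(d₁) = (1/√(2π))·e^{−d₁²/2} = 0.359992
Γ = φ(d₁) / (S·σ·√T) = 0.007177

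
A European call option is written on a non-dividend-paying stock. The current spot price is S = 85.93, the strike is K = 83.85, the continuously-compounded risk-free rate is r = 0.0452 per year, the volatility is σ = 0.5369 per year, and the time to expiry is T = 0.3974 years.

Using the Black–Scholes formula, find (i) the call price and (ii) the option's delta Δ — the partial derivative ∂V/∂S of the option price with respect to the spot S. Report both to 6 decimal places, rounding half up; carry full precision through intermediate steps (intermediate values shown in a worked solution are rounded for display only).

price = 13.181961
Δ = 0.615888

σ√T = 0.5369·√0.3974 = 0.338460
d₁ = (ln(S/K) + (r+σ²/2)T) / (σ√T) = (ln(85.93/83.85) + (0.0452+0.5369²/2)·0.3974) / 0.338460 = (0.024504 + 0.075240) / 0.338460 = 0.294698
d₂ = d₁ − σ√T = 0.294698 − 0.338460 = -0.043762
e^{−rT} = e^{−0.0452·0.3974} = 0.982198
N(d₁) = 0.615888,  N(d₂) = 0.482547
Call price V = S·N(d₁) − K·e^{−rT}·N(d₂) = 52.923240 − 39.741280 = 13.181961
Δ = N(d₁) = 0.615888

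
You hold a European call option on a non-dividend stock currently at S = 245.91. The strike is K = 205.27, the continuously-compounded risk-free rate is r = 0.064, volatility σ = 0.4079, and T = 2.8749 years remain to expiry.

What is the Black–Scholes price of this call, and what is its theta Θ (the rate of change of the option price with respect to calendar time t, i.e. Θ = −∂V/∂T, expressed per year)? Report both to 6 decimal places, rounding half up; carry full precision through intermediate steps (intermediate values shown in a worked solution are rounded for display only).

price = 101.183415
Θ = -14.312493

σ√T = 0.4079·√2.8749 = 0.691616
d₁ = (ln(S/K) + (r+σ²/2)T) / (σ√T) = (ln(245.91/205.27) + (0.064+0.4079²/2)·2.8749) / 0.691616 = (0.180639 + 0.423160) / 0.691616 = 0.873027
d₂ = d₁ − σ√T = 0.873027 − 0.691616 = 0.181411
e^{−rT} = e^{−0.064·2.8749} = 0.831941
N(d₁) = 0.808676,  N(d₂) = 0.571977
Call price V = S·N(d₁) − K·e^{−rT}·N(d₂) = 198.861463 − 97.678048 = 101.183415
φ(d₁) = (1/√(2π))·e^{−d₁²/2} = 0.272525
Θ = −S·φ(d₁)·σ/(2√T) − r·K·e^{−rT}·N(d₂) = −8.061098 − 6.251395 = -14.312493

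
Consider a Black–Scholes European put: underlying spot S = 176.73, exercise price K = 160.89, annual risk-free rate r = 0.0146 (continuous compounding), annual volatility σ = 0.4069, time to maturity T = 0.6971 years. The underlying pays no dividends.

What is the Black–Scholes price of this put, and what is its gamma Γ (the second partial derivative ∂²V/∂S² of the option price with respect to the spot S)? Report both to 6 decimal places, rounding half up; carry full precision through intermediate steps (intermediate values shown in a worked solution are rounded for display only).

σ√T = 0.4069·√0.6971 = 0.339731
d₁ = (ln(S/K) + (r+σ²/2)T) / (σ√T) = (ln(176.73/160.89) + (0.0146+0.4069²/2)·0.6971) / 0.339731 = (0.093902 + 0.067886) / 0.339731 = 0.476225
d₂ = d₁ − σ√T = 0.476225 − 0.339731 = 0.136494
e^{−rT} = e^{−0.0146·0.6971} = 0.989874
N(−d₁) = 0.316957,  N(−d₂) = 0.445715
Put price V = K·e^{−rT}·N(−d₂) − S·N(−d₁) = 70.984986 − 56.015804 = 14.969182
φ(d₁) = (1/√(2π))·e^{−d₁²/2} = 0.356175
Γ = φ(d₁) / (S·σ·√T) = 0.005932

price = 14.969182
Γ = 0.005932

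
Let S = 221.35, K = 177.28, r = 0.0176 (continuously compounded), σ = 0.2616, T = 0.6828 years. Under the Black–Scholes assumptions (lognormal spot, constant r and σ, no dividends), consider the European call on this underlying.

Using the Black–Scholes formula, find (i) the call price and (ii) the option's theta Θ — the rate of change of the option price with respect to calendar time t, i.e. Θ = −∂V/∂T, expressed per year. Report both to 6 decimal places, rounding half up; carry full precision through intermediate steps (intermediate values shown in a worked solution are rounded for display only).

price = 49.198484
Θ = -9.454187

σ√T = 0.2616·√0.6828 = 0.216165
d₁ = (ln(S/K) + (r+σ²/2)T) / (σ√T) = (ln(221.35/177.28) + (0.0176+0.2616²/2)·0.6828) / 0.216165 = (0.222015 + 0.035381) / 0.216165 = 1.190739
d₂ = d₁ − σ√T = 1.190739 − 0.216165 = 0.974575
e^{−rT} = e^{−0.0176·0.6828} = 0.988055
N(d₁) = 0.883122,  N(d₂) = 0.835114
Call price V = S·N(d₁) − K·e^{−rT}·N(d₂) = 195.479052 − 146.280568 = 49.198484
φ(d₁) = (1/√(2π))·e^{−d₁²/2} = 0.196348
Θ = −S·φ(d₁)·σ/(2√T) − r·K·e^{−rT}·N(d₂) = −6.879649 − 2.574538 = -9.454187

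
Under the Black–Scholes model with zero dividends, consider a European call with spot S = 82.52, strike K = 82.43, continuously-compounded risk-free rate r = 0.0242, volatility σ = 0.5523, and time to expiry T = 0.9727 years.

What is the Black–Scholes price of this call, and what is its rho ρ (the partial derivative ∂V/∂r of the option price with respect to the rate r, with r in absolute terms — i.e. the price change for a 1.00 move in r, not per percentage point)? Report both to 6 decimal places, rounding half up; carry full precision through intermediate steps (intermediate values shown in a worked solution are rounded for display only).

σ√T = 0.5523·√0.9727 = 0.544709
d₁ = (ln(S/K) + (r+σ²/2)T) / (σ√T) = (ln(82.52/82.43) + (0.0242+0.5523²/2)·0.9727) / 0.544709 = (0.001091 + 0.171893) / 0.544709 = 0.317572
d₂ = d₁ − σ√T = 0.317572 − 0.544709 = -0.227137
e^{−rT} = e^{−0.0242·0.9727} = 0.976736
N(d₁) = 0.624595,  N(d₂) = 0.410159
Call price V = S·N(d₁) − K·e^{−rT}·N(d₂) = 51.541606 − 33.022830 = 18.518776
ρ = K·T·e^{−rT}·N(d₂) = 32.121307

price = 18.518776
ρ = 32.121307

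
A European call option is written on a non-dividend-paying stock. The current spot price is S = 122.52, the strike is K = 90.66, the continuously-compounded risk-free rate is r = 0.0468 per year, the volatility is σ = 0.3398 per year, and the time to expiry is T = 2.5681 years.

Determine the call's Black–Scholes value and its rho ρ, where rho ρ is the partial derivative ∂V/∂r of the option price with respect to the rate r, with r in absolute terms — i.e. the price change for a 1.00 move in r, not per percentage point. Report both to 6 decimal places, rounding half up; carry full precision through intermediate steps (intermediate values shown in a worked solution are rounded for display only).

price = 48.783751
ρ = 142.866328

σ√T = 0.3398·√2.5681 = 0.544539
d₁ = (ln(S/K) + (r+σ²/2)T) / (σ√T) = (ln(122.52/90.66) + (0.0468+0.3398²/2)·2.5681) / 0.544539 = (0.301158 + 0.268449) / 0.544539 = 1.046034
d₂ = d₁ − σ√T = 1.046034 − 0.544539 = 0.501494
e^{−rT} = e^{−0.0468·2.5681} = 0.886755
N(d₁) = 0.852227,  N(d₂) = 0.691988
Call price V = S·N(d₁) − K·e^{−rT}·N(d₂) = 104.414890 − 55.631139 = 48.783751
ρ = K·T·e^{−rT}·N(d₂) = 142.866328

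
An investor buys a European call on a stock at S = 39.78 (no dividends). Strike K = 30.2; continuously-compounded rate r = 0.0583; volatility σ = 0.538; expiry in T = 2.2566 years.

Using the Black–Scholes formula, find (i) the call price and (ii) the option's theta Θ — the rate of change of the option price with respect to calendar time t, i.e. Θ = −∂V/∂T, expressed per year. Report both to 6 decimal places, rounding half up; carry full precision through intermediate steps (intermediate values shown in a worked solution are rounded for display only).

price = 18.251280
Θ = -2.715188

σ√T = 0.538·√2.2566 = 0.808183
d₁ = (ln(S/K) + (r+σ²/2)T) / (σ√T) = (ln(39.78/30.2) + (0.0583+0.538²/2)·2.2566) / 0.808183 = (0.275522 + 0.458139) / 0.808183 = 0.907792
d₂ = d₁ − σ√T = 0.907792 − 0.808183 = 0.099609
e^{−rT} = e^{−0.0583·2.2566} = 0.876727
N(d₁) = 0.818006,  N(d₂) = 0.539673
Call price V = S·N(d₁) − K·e^{−rT}·N(d₂) = 32.540276 − 14.288996 = 18.251280
φ(d₁) = (1/√(2π))·e^{−d₁²/2} = 0.264218
Θ = −S·φ(d₁)·σ/(2√T) − r·K·e^{−rT}·N(d₂) = −1.882139 − 0.833048 = -2.715188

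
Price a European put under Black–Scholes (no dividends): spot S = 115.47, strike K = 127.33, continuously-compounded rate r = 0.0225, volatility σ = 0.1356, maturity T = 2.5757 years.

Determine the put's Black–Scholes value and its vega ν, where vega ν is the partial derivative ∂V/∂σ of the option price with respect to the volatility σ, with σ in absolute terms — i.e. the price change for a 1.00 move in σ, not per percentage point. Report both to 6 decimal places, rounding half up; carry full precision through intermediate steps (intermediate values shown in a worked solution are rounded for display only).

price = 12.723501
ν = 73.728055

σ√T = 0.1356·√2.5757 = 0.217624
d₁ = (ln(S/K) + (r+σ²/2)T) / (σ√T) = (ln(115.47/127.33) + (0.0225+0.1356²/2)·2.5757) / 0.217624 = (-0.097771 + 0.081633) / 0.217624 = -0.074155
d₂ = d₁ − σ√T = -0.074155 − 0.217624 = -0.291779
e^{−rT} = e^{−0.0225·2.5757} = 0.943694
N(−d₁) = 0.529557,  N(−d₂) = 0.614772
Put price V = K·e^{−rT}·N(−d₂) − S·N(−d₁) = 73.871397 − 61.147896 = 12.723501
φ(d₁) = (1/√(2π))·e^{−d₁²/2} = 0.397847
ν = S·φ(d₁)·√T = 73.728055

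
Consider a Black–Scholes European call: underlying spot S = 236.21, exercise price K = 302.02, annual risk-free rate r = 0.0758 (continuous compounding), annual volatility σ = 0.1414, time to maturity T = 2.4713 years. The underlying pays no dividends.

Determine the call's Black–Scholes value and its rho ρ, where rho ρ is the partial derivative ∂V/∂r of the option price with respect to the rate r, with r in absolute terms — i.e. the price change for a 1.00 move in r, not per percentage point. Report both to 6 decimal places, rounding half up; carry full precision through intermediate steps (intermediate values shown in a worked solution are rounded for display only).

σ√T = 0.1414·√2.4713 = 0.222286
d₁ = (ln(S/K) + (r+σ²/2)T) / (σ√T) = (ln(236.21/302.02) + (0.0758+0.1414²/2)·2.4713) / 0.222286 = (-0.245772 + 0.212030) / 0.222286 = -0.151795
d₂ = d₁ − σ√T = -0.151795 − 0.222286 = -0.374081
e^{−rT} = e^{−0.0758·2.4713} = 0.829175
N(d₁) = 0.439674,  N(d₂) = 0.354172
Call price V = S·N(d₁) − K·e^{−rT}·N(d₂) = 103.855462 − 88.694339 = 15.161123
ρ = K·T·e^{−rT}·N(d₂) = 219.190320

price = 15.161123
ρ = 219.190320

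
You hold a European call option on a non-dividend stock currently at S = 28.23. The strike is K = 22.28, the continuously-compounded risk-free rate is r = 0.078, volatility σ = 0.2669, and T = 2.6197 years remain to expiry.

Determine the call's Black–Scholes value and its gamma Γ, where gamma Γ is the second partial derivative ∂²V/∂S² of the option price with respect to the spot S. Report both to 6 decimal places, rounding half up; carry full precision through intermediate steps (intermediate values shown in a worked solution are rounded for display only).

price = 10.839040
Γ = 0.015223

σ√T = 0.2669·√2.6197 = 0.431991
d₁ = (ln(S/K) + (r+σ²/2)T) / (σ√T) = (ln(28.23/22.28) + (0.078+0.2669²/2)·2.6197) / 0.431991 = (0.236696 + 0.297645) / 0.431991 = 1.236926
d₂ = d₁ − σ√T = 1.236926 − 0.431991 = 0.804935
e^{−rT} = e^{−0.078·2.6197} = 0.815188
N(d₁) = 0.891943,  N(d₂) = 0.789571
Call price V = S·N(d₁) − K·e^{−rT}·N(d₂) = 25.179542 − 14.340502 = 10.839040
φ(d₁) = (1/√(2π))·e^{−d₁²/2} = 0.185643
Γ = φ(d₁) / (S·σ·√T) = 0.015223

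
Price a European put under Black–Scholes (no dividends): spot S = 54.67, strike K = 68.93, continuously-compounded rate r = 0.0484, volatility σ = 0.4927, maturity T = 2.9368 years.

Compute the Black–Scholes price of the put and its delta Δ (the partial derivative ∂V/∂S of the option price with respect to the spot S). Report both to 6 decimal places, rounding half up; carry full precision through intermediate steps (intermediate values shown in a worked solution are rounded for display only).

price = 21.383614
Δ = -0.375996

σ√T = 0.4927·√2.9368 = 0.844345
d₁ = (ln(S/K) + (r+σ²/2)T) / (σ√T) = (ln(54.67/68.93) + (0.0484+0.4927²/2)·2.9368) / 0.844345 = (-0.231776 + 0.498600) / 0.844345 = 0.316013
d₂ = d₁ − σ√T = 0.316013 − 0.844345 = -0.528332
e^{−rT} = e^{−0.0484·2.9368} = 0.867499
N(−d₁) = 0.375996,  N(−d₂) = 0.701365
Put price V = K·e^{−rT}·N(−d₂) − S·N(−d₁) = 41.939338 − 20.555724 = 21.383614
Δ = −N(−d₁) = -0.375996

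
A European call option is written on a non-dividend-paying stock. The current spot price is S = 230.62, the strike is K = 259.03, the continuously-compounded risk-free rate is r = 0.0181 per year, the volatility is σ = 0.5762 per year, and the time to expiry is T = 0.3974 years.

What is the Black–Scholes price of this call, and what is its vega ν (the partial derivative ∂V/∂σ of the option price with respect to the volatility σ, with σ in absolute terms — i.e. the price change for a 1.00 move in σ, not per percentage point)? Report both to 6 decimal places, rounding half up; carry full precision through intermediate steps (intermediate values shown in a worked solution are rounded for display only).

σ√T = 0.5762·√0.3974 = 0.363235
d₁ = (ln(S/K) + (r+σ²/2)T) / (σ√T) = (ln(230.62/259.03) + (0.0181+0.5762²/2)·0.3974) / 0.363235 = (-0.116173 + 0.073163) / 0.363235 = -0.118408
d₂ = d₁ − σ√T = -0.118408 − 0.363235 = -0.481643
e^{−rT} = e^{−0.0181·0.3974} = 0.992833
N(d₁) = 0.452872,  N(d₂) = 0.315030
Call price V = S·N(d₁) − K·e^{−rT}·N(d₂) = 104.441372 − 81.017338 = 23.424035
φ(d₁) = (1/√(2π))·e^{−d₁²/2} = 0.396155
ν = S·φ(d₁)·√T = 57.593896

price = 23.424035
ν = 57.593896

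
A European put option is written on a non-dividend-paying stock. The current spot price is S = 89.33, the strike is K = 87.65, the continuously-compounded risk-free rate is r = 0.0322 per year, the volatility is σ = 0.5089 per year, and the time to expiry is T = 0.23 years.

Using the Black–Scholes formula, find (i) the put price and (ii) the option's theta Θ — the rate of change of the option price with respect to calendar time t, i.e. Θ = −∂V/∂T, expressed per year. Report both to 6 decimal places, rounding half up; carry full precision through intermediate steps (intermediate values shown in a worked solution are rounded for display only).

σ√T = 0.5089·√0.23 = 0.244060
d₁ = (ln(S/K) + (r+σ²/2)T) / (σ√T) = (ln(89.33/87.65) + (0.0322+0.5089²/2)·0.23) / 0.244060 = (0.018986 + 0.037189) / 0.244060 = 0.230166
d₂ = d₁ − σ√T = 0.230166 − 0.244060 = -0.013893
e^{−rT} = e^{−0.0322·0.23} = 0.992621
N(−d₁) = 0.408981,  N(−d₂) = 0.505543
Put price V = K·e^{−rT}·N(−d₂) − S·N(−d₁) = 43.983848 − 36.534294 = 7.449554
φ(d₁) = (1/√(2π))·e^{−d₁²/2} = 0.388514
Θ = −S·φ(d₁)·σ/(2√T) + r·K·e^{−rT}·N(−d₂) = −18.413749 + 1.416280 = -16.997469

price = 7.449554
Θ = -16.997469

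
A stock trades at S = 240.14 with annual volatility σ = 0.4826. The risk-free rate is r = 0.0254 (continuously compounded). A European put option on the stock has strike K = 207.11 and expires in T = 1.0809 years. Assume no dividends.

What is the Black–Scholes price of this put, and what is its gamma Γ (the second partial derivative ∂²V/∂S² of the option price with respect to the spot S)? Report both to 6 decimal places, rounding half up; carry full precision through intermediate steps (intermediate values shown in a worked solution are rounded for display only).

σ√T = 0.4826·√1.0809 = 0.501742
d₁ = (ln(S/K) + (r+σ²/2)T) / (σ√T) = (ln(240.14/207.11) + (0.0254+0.4826²/2)·1.0809) / 0.501742 = (0.147972 + 0.153327) / 0.501742 = 0.600507
d₂ = d₁ − σ√T = 0.600507 − 0.501742 = 0.098765
e^{−rT} = e^{−0.0254·1.0809} = 0.972919
N(−d₁) = 0.274084,  N(−d₂) = 0.460662
Put price V = K·e^{−rT}·N(−d₂) − S·N(−d₁) = 92.824004 − 65.818600 = 27.005404
φ(d₁) = (1/√(2π))·e^{−d₁²/2} = 0.333123
Γ = φ(d₁) / (S·σ·√T) = 0.002765

price = 27.005404
Γ = 0.002765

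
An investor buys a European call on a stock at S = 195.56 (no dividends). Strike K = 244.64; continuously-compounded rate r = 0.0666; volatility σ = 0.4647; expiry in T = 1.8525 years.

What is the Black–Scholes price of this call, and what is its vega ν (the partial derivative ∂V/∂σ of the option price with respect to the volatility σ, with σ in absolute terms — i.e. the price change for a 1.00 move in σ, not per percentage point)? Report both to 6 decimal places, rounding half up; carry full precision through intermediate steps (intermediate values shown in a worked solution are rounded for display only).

σ√T = 0.4647·√1.8525 = 0.632487
d₁ = (ln(S/K) + (r+σ²/2)T) / (σ√T) = (ln(195.56/244.64) + (0.0666+0.4647²/2)·1.8525) / 0.632487 = (-0.223921 + 0.323397) / 0.632487 = 0.157278
d₂ = d₁ − σ√T = 0.157278 − 0.632487 = -0.475210
e^{−rT} = e^{−0.0666·1.8525} = 0.883931
N(d₁) = 0.562487,  N(d₂) = 0.317319
Call price V = S·N(d₁) − K·e^{−rT}·N(d₂) = 109.999949 − 68.618542 = 41.381406
φ(d₁) = (1/√(2π))·e^{−d₁²/2} = 0.394039
ν = S·φ(d₁)·√T = 104.881236

price = 41.381406
ν = 104.881236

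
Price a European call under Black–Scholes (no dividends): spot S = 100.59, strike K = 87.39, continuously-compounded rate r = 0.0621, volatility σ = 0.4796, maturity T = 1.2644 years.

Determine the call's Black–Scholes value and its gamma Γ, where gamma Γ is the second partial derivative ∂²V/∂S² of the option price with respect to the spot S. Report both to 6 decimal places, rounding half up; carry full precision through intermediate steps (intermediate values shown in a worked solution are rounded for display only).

σ√T = 0.4796·√1.2644 = 0.539289
d₁ = (ln(S/K) + (r+σ²/2)T) / (σ√T) = (ln(100.59/87.39) + (0.0621+0.4796²/2)·1.2644) / 0.539289 = (0.140672 + 0.223935) / 0.539289 = 0.676089
d₂ = d₁ − σ√T = 0.676089 − 0.539289 = 0.136801
e^{−rT} = e^{−0.0621·1.2644} = 0.924484
N(d₁) = 0.750508,  N(d₂) = 0.554406
Call price V = S·N(d₁) − K·e^{−rT}·N(d₂) = 75.493605 − 44.790820 = 30.702785
φ(d₁) = (1/√(2π))·e^{−d₁²/2} = 0.317433
Γ = φ(d₁) / (S·σ·√T) = 0.005852

price = 30.702785
Γ = 0.005852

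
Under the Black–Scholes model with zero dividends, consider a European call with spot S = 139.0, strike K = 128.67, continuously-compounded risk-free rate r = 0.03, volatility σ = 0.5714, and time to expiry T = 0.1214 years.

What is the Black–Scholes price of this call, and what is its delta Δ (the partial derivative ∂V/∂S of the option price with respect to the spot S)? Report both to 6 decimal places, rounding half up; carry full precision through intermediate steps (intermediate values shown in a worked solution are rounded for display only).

σ√T = 0.5714·√0.1214 = 0.199090
d₁ = (ln(S/K) + (r+σ²/2)T) / (σ√T) = (ln(139.0/128.67) + (0.03+0.5714²/2)·0.1214) / 0.199090 = (0.077223 + 0.023460) / 0.199090 = 0.505718
d₂ = d₁ − σ√T = 0.505718 − 0.199090 = 0.306628
e^{−rT} = e^{−0.03·0.1214} = 0.996365
N(d₁) = 0.693473,  N(d₂) = 0.620437
Call price V = S·N(d₁) − K·e^{−rT}·N(d₂) = 96.392690 − 79.541360 = 16.851330
Δ = N(d₁) = 0.693473

price = 16.851330
Δ = 0.693473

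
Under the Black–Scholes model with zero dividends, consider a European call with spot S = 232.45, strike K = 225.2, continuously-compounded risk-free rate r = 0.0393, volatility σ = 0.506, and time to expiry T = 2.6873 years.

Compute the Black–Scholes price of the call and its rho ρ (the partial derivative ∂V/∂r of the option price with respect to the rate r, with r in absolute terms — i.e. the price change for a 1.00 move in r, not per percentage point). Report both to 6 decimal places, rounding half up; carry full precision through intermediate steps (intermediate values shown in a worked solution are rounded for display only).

price = 85.787291
ρ = 218.678586

σ√T = 0.506·√2.6873 = 0.829485
d₁ = (ln(S/K) + (r+σ²/2)T) / (σ√T) = (ln(232.45/225.2) + (0.0393+0.506²/2)·2.6873) / 0.829485 = (0.031686 + 0.449634) / 0.829485 = 0.580263
d₂ = d₁ − σ√T = 0.580263 − 0.829485 = -0.249222
e^{−rT} = e^{−0.0393·2.6873} = 0.899775
N(d₁) = 0.719132,  N(d₂) = 0.401595
Call price V = S·N(d₁) − K·e^{−rT}·N(d₂) = 167.162123 − 81.374832 = 85.787291
ρ = K·T·e^{−rT}·N(d₂) = 218.678586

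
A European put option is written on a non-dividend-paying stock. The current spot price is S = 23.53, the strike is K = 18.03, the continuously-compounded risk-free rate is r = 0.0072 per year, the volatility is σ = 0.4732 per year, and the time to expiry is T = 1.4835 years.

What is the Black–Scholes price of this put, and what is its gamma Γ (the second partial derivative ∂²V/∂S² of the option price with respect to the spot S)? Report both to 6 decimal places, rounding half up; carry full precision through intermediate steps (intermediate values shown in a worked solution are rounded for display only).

price = 2.357805
Γ = 0.021893

σ√T = 0.4732·√1.4835 = 0.576353
d₁ = (ln(S/K) + (r+σ²/2)T) / (σ√T) = (ln(23.53/18.03) + (0.0072+0.4732²/2)·1.4835) / 0.576353 = (0.266239 + 0.176773) / 0.576353 = 0.768647
d₂ = d₁ − σ√T = 0.768647 − 0.576353 = 0.192294
e^{−rT} = e^{−0.0072·1.4835} = 0.989376
N(−d₁) = 0.221052,  N(−d₂) = 0.423756
Put price V = K·e^{−rT}·N(−d₂) − S·N(−d₁) = 7.559149 − 5.201343 = 2.357805
φ(d₁) = (1/√(2π))·e^{−d₁²/2} = 0.296904
Γ = φ(d₁) / (S·σ·√T) = 0.021893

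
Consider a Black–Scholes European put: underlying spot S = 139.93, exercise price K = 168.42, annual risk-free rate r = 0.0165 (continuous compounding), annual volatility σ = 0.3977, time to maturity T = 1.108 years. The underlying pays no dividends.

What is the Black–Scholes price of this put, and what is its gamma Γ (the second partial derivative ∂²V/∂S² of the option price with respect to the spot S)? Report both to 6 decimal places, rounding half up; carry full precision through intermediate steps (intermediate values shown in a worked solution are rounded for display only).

price = 39.981956
Γ = 0.006689

σ√T = 0.3977·√1.108 = 0.418625
d₁ = (ln(S/K) + (r+σ²/2)T) / (σ√T) = (ln(139.93/168.42) + (0.0165+0.3977²/2)·1.108) / 0.418625 = (-0.185319 + 0.105906) / 0.418625 = -0.189699
d₂ = d₁ − σ√T = -0.189699 − 0.418625 = -0.608325
e^{−rT} = e^{−0.0165·1.108} = 0.981884
N(−d₁) = 0.575228,  N(−d₂) = 0.728514
Put price V = K·e^{−rT}·N(−d₂) − S·N(−d₁) = 120.473565 − 80.491609 = 39.981956
φ(d₁) = (1/√(2π))·e^{−d₁²/2} = 0.391828
Γ = φ(d₁) / (S·σ·√T) = 0.006689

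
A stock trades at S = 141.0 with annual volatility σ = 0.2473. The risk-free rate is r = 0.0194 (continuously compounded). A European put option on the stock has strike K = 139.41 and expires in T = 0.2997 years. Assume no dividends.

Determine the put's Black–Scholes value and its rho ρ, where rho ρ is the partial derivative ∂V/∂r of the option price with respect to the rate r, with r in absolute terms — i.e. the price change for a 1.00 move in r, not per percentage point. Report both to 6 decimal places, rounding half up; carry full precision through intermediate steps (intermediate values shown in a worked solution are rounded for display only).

price = 6.406237
ρ = -19.791982

σ√T = 0.2473·√0.2997 = 0.135384
d₁ = (ln(S/K) + (r+σ²/2)T) / (σ√T) = (ln(141.0/139.41) + (0.0194+0.2473²/2)·0.2997) / 0.135384 = (0.011341 + 0.014979) / 0.135384 = 0.194404
d₂ = d₁ − σ√T = 0.194404 − 0.135384 = 0.059020
e^{−rT} = e^{−0.0194·0.2997} = 0.994203
N(−d₁) = 0.422930,  N(−d₂) = 0.476468
Put price V = K·e^{−rT}·N(−d₂) − S·N(−d₁) = 66.039312 − 59.633075 = 6.406237
ρ = −K·T·e^{−rT}·N(−d₂) = -19.791982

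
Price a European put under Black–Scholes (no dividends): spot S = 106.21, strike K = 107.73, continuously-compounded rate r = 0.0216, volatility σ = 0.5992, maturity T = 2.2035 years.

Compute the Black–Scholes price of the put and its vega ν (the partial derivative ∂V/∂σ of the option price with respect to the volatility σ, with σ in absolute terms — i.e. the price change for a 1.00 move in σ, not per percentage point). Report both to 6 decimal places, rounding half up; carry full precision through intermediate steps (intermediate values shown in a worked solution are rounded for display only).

price = 34.162739
ν = 55.992215

σ√T = 0.5992·√2.2035 = 0.889464
d₁ = (ln(S/K) + (r+σ²/2)T) / (σ√T) = (ln(106.21/107.73) + (0.0216+0.5992²/2)·2.2035) / 0.889464 = (-0.014210 + 0.443169) / 0.889464 = 0.482267
d₂ = d₁ − σ√T = 0.482267 − 0.889464 = -0.407197
e^{−rT} = e^{−0.0216·2.2035} = 0.953519
N(−d₁) = 0.314808,  N(−d₂) = 0.658068
Put price V = K·e^{−rT}·N(−d₂) − S·N(−d₁) = 67.598524 − 33.435786 = 34.162739
φ(d₁) = (1/√(2π))·e^{−d₁²/2} = 0.355145
ν = S·φ(d₁)·√T = 55.992215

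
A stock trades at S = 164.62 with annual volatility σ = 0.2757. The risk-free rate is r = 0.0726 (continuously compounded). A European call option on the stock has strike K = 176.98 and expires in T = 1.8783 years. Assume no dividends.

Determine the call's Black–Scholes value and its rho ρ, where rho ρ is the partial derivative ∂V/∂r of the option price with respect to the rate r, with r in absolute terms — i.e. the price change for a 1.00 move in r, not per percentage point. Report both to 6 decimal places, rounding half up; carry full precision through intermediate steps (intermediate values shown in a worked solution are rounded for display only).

price = 29.341610
ρ = 142.751559

σ√T = 0.2757·√1.8783 = 0.377850
d₁ = (ln(S/K) + (r+σ²/2)T) / (σ√T) = (ln(164.62/176.98) + (0.0726+0.2757²/2)·1.8783) / 0.377850 = (-0.072397 + 0.207750) / 0.377850 = 0.358219
d₂ = d₁ − σ√T = 0.358219 − 0.377850 = -0.019631
e^{−rT} = e^{−0.0726·1.8783} = 0.872524
N(d₁) = 0.639910,  N(d₂) = 0.492169
Call price V = S·N(d₁) − K·e^{−rT}·N(d₂) = 105.342014 − 76.000404 = 29.341610
ρ = K·T·e^{−rT}·N(d₂) = 142.751559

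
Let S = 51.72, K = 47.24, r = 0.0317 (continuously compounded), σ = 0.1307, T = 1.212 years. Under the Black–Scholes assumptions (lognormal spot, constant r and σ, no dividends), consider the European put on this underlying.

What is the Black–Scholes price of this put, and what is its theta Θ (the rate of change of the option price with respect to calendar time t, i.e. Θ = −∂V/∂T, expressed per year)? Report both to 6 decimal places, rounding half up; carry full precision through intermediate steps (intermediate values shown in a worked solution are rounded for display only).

price = 0.703849
Θ = -0.471098

σ√T = 0.1307·√1.212 = 0.143889
d₁ = (ln(S/K) + (r+σ²/2)T) / (σ√T) = (ln(51.72/47.24) + (0.0317+0.1307²/2)·1.212) / 0.143889 = (0.090604 + 0.048772) / 0.143889 = 0.968637
d₂ = d₁ − σ√T = 0.968637 − 0.143889 = 0.824748
e^{−rT} = e^{−0.0317·1.212} = 0.962308
N(−d₁) = 0.166363,  N(−d₂) = 0.204757
Put price V = K·e^{−rT}·N(−d₂) − S·N(−d₁) = 9.308155 − 8.604306 = 0.703849
φ(d₁) = (1/√(2π))·e^{−d₁²/2} = 0.249557
Θ = −S·φ(d₁)·σ/(2√T) + r·K·e^{−rT}·N(−d₂) = −0.766166 + 0.295069 = -0.471098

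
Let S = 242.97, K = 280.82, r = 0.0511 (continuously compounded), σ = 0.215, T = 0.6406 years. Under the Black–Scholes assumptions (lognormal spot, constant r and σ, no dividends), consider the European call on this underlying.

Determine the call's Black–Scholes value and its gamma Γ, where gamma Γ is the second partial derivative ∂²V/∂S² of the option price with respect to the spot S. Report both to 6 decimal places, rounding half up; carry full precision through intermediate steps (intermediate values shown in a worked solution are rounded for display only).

σ√T = 0.215·√0.6406 = 0.172081
d₁ = (ln(S/K) + (r+σ²/2)T) / (σ√T) = (ln(242.97/280.82) + (0.0511+0.215²/2)·0.6406) / 0.172081 = (-0.144776 + 0.047541) / 0.172081 = -0.565057
d₂ = d₁ − σ√T = -0.565057 − 0.172081 = -0.737138
e^{−rT} = e^{−0.0511·0.6406} = 0.967795
N(d₁) = 0.286017,  N(d₂) = 0.230519
Call price V = S·N(d₁) − K·e^{−rT}·N(d₂) = 69.493653 − 62.649670 = 6.843983
φ(d₁) = (1/√(2π))·e^{−d₁²/2} = 0.340077
Γ = φ(d₁) / (S·σ·√T) = 0.008134

price = 6.843983
Γ = 0.008134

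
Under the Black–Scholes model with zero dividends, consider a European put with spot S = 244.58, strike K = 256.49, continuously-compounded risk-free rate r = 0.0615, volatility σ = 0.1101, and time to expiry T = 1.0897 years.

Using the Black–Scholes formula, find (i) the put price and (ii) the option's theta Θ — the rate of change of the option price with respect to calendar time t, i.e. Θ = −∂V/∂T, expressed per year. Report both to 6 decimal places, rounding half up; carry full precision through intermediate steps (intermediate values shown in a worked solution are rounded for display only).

σ√T = 0.1101·√1.0897 = 0.114932
d₁ = (ln(S/K) + (r+σ²/2)T) / (σ√T) = (ln(244.58/256.49) + (0.0615+0.1101²/2)·1.0897) / 0.114932 = (-0.047547 + 0.073621) / 0.114932 = 0.226865
d₂ = d₁ − σ√T = 0.226865 − 0.114932 = 0.111933
e^{−rT} = e^{−0.0615·1.0897} = 0.935180
N(−d₁) = 0.410264,  N(−d₂) = 0.455438
Put price V = K·e^{−rT}·N(−d₂) − S·N(−d₁) = 109.243381 − 100.342486 = 8.900896
φ(d₁) = (1/√(2π))·e^{−d₁²/2} = 0.388807
Θ = −S·φ(d₁)·σ/(2√T) + r·K·e^{−rT}·N(−d₂) = −5.014860 + 6.718468 = 1.703608

price = 8.900896
Θ = 1.703608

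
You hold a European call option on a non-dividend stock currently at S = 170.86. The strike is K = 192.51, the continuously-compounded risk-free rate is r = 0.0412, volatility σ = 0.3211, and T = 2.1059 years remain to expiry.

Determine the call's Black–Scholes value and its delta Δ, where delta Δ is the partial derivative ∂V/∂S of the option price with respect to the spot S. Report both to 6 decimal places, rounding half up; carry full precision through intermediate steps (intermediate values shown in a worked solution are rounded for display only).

σ√T = 0.3211·√2.1059 = 0.465971
d₁ = (ln(S/K) + (r+σ²/2)T) / (σ√T) = (ln(170.86/192.51) + (0.0412+0.3211²/2)·2.1059) / 0.465971 = (-0.119304 + 0.195328) / 0.465971 = 0.163152
d₂ = d₁ − σ√T = 0.163152 − 0.465971 = -0.302819
e^{−rT} = e^{−0.0412·2.1059} = 0.916894
N(d₁) = 0.564801,  N(d₂) = 0.381014
Call price V = S·N(d₁) − K·e^{−rT}·N(d₂) = 96.501829 − 67.253242 = 29.248588
Δ = N(d₁) = 0.564801

price = 29.248588
Δ = 0.564801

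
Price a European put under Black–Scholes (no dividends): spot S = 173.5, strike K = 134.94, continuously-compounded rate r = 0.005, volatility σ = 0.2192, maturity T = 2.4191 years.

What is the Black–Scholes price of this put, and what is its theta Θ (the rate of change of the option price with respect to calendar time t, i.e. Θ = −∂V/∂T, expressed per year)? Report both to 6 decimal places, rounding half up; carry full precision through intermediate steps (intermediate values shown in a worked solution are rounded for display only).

price = 6.483143
Θ = -2.943919

σ√T = 0.2192·√2.4191 = 0.340932
d₁ = (ln(S/K) + (r+σ²/2)T) / (σ√T) = (ln(173.5/134.94) + (0.005+0.2192²/2)·2.4191) / 0.340932 = (0.251347 + 0.070213) / 0.340932 = 0.943180
d₂ = d₁ − σ√T = 0.943180 − 0.340932 = 0.602248
e^{−rT} = e^{−0.005·2.4191} = 0.987977
N(−d₁) = 0.172794,  N(−d₂) = 0.273504
Put price V = K·e^{−rT}·N(−d₂) − S·N(−d₁) = 36.462965 − 29.979822 = 6.483143
φ(d₁) = (1/√(2π))·e^{−d₁²/2} = 0.255704
Θ = −S·φ(d₁)·σ/(2√T) + r·K·e^{−rT}·N(−d₂) = −3.126233 + 0.182315 = -2.943919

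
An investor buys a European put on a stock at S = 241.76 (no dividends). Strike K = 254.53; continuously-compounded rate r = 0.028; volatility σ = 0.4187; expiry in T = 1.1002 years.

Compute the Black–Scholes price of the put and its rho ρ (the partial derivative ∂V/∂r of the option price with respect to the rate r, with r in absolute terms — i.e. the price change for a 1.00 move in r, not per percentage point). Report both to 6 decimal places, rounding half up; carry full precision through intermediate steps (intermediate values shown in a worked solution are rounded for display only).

σ√T = 0.4187·√1.1002 = 0.439176
d₁ = (ln(S/K) + (r+σ²/2)T) / (σ√T) = (ln(241.76/254.53) + (0.028+0.4187²/2)·1.1002) / 0.439176 = (-0.051473 + 0.127243) / 0.439176 = 0.172528
d₂ = d₁ − σ√T = 0.172528 − 0.439176 = -0.266648
e^{−rT} = e^{−0.028·1.1002} = 0.969664
N(−d₁) = 0.431511,  N(−d₂) = 0.605130
Put price V = K·e^{−rT}·N(−d₂) − S·N(−d₁) = 149.351263 − 104.322140 = 45.029123
ρ = −K·T·e^{−rT}·N(−d₂) = -164.316260

price = 45.029123
ρ = -164.316260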